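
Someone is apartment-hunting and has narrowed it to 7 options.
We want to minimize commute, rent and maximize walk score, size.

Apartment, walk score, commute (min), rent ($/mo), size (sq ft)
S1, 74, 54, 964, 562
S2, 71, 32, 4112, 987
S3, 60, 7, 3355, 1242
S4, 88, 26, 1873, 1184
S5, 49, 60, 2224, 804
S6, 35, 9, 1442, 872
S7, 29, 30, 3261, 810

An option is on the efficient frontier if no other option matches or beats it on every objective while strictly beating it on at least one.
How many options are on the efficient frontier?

4

S1: not dominated (best rent).
S2: dominated by S4 (walk score 88≥71, commute 26≤32, rent 1873≤4112, size 1184≥987).
S3: not dominated (best commute).
S4: not dominated (best walk score).
S5: dominated by S4 (walk score 88≥49, commute 26≤60, rent 1873≤2224, size 1184≥804).
S6: not dominated.
S7: dominated by S4 (walk score 88≥29, commute 26≤30, rent 1873≤3261, size 1184≥810).
Pareto-optimal: S1, S3, S4, S6 → 4.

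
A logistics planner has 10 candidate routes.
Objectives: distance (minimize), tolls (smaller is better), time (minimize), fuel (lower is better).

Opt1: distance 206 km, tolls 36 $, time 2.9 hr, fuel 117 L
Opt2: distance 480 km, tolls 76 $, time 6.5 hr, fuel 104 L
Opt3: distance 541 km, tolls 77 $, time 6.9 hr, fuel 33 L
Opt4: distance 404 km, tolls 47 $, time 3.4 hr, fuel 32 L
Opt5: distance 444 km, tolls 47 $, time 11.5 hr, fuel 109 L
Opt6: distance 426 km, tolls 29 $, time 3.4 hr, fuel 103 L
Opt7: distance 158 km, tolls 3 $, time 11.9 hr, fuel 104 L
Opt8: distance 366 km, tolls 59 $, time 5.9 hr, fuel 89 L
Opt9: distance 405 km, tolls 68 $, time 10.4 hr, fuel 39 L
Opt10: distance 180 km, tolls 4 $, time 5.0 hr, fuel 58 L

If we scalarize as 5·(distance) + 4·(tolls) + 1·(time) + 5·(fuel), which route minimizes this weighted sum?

Opt10

Opt1: 5·206 + 4·36 + 1·2.9 + 5·117 = 1761.9
Opt2: 5·480 + 4·76 + 1·6.5 + 5·104 = 3230.5
Opt3: 5·541 + 4·77 + 1·6.9 + 5·33 = 3184.9
Opt4: 5·404 + 4·47 + 1·3.4 + 5·32 = 2371.4
Opt5: 5·444 + 4·47 + 1·11.5 + 5·109 = 2964.5
Opt6: 5·426 + 4·29 + 1·3.4 + 5·103 = 2764.4
Opt7: 5·158 + 4·3 + 1·11.9 + 5·104 = 1333.9
Opt8: 5·366 + 4·59 + 1·5.9 + 5·89 = 2516.9
Opt9: 5·405 + 4·68 + 1·10.4 + 5·39 = 2502.4
Opt10: 5·180 + 4·4 + 1·5.0 + 5·58 = 1211.0
Lowest: Opt10 at 1211.0.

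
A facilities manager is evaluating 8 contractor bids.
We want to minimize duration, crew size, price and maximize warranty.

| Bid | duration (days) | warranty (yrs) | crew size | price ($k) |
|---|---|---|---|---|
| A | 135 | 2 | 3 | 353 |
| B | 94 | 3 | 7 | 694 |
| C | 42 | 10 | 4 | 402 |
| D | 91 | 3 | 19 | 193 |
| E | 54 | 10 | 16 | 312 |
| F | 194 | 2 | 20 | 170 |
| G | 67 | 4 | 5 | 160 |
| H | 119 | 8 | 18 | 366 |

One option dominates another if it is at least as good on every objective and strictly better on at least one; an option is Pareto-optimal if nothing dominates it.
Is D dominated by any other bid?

G vs D: duration 67≤91, warranty 4≥3, crew size 5≤19, price 160≤193 — G is at least as good on every objective and strictly better on at least one, so G dominates D.

Yes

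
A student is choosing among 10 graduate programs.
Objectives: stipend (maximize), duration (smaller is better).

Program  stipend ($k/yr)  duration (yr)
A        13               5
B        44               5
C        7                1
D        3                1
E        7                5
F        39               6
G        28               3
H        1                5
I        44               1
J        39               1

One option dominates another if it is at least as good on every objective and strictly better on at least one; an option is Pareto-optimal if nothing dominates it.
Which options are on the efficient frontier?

I

A: dominated by B (stipend 44≥13, duration 5≤5).
B: dominated by I (stipend 44≥44, duration 1≤5).
C: dominated by I (stipend 44≥7, duration 1≤1).
D: dominated by C (stipend 7≥3, duration 1≤1).
E: dominated by A (stipend 13≥7, duration 5≤5).
F: dominated by B (stipend 44≥39, duration 5≤6).
G: dominated by I (stipend 44≥28, duration 1≤3).
H: dominated by A (stipend 13≥1, duration 5≤5).
I: not dominated.
J: dominated by I (stipend 44≥39, duration 1≤1).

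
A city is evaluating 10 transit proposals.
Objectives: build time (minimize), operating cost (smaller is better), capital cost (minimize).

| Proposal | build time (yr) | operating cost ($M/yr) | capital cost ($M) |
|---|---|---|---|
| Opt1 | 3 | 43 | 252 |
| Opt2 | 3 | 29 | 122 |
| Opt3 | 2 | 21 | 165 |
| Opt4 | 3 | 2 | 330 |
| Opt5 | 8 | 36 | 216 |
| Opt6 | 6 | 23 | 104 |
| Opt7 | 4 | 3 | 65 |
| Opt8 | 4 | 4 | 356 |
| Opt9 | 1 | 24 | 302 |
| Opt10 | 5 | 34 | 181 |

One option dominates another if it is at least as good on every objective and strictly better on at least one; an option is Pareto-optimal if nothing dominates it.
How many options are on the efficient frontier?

5

Opt1: dominated by Opt2 (build time 3≤3, operating cost 29≤43, capital cost 122≤252).
Opt2: not dominated.
Opt3: not dominated.
Opt4: not dominated (best operating cost).
Opt5: dominated by Opt2 (build time 3≤8, operating cost 29≤36, capital cost 122≤216).
Opt6: dominated by Opt7 (build time 4≤6, operating cost 3≤23, capital cost 65≤104).
Opt7: not dominated (best capital cost).
Opt8: dominated by Opt4 (build time 3≤4, operating cost 2≤4, capital cost 330≤356).
Opt9: not dominated (best build time).
Opt10: dominated by Opt2 (build time 3≤5, operating cost 29≤34, capital cost 122≤181).
Pareto-optimal: Opt2, Opt3, Opt4, Opt7, Opt9 → 5.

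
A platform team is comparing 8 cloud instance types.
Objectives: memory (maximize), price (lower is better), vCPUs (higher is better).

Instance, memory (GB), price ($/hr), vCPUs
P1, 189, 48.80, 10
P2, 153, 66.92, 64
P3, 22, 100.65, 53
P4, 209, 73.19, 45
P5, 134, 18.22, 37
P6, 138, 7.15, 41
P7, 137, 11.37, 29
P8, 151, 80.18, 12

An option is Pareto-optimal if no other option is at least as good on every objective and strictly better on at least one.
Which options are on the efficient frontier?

P1: not dominated.
P2: not dominated (best vCPUs).
P3: dominated by P2 (memory 153≥22, price 66.92≤100.65, vCPUs 64≥53).
P4: not dominated (best memory).
P5: dominated by P6 (memory 138≥134, price 7.15≤18.22, vCPUs 41≥37).
P6: not dominated (best price).
P7: dominated by P6 (memory 138≥137, price 7.15≤11.37, vCPUs 41≥29).
P8: dominated by P2 (memory 153≥151, price 66.92≤80.18, vCPUs 64≥12).

P1, P2, P4, P6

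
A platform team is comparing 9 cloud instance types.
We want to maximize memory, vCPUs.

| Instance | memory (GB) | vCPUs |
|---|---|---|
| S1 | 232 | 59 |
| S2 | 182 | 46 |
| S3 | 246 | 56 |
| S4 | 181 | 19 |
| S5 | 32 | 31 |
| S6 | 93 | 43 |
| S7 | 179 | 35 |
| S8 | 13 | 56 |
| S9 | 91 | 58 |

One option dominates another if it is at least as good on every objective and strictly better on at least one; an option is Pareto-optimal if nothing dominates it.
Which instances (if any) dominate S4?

S1, S2, S3

S1: memory 232≥181, vCPUs 59≥19 — dominates S4.
S2: memory 182≥181, vCPUs 46≥19 — dominates S4.
S3: memory 246≥181, vCPUs 56≥19 — dominates S4.
Others (S5, S6, S7, S8, S9) are each worse than S4 on at least one objective.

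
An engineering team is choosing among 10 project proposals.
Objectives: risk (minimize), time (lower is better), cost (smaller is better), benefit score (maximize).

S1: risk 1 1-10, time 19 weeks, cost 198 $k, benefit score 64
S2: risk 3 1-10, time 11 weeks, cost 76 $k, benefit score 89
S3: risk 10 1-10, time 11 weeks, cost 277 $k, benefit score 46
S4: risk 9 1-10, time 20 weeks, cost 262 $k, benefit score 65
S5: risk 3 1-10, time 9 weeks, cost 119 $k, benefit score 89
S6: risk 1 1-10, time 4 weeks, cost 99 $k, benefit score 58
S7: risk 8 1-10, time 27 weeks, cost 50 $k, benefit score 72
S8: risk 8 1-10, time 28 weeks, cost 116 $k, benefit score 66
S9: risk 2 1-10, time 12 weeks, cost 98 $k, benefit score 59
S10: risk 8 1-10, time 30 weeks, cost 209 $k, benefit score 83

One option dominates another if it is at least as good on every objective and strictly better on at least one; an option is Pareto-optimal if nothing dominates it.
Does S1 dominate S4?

No

S1 vs S4: S1 is worse on benefit score (64 vs 65), so it does not dominate S4.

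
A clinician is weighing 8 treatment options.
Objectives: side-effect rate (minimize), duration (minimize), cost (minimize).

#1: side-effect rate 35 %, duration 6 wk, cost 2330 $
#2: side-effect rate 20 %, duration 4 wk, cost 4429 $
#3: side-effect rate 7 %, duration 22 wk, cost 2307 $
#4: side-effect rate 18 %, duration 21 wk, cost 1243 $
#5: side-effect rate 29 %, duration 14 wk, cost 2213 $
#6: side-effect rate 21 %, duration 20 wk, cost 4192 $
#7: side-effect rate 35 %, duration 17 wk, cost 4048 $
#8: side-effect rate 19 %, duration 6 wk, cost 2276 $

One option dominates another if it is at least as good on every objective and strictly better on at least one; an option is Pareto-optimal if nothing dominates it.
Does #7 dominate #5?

No

#7 vs #5: #7 is worse on side-effect rate (35 vs 29), so it does not dominate #5.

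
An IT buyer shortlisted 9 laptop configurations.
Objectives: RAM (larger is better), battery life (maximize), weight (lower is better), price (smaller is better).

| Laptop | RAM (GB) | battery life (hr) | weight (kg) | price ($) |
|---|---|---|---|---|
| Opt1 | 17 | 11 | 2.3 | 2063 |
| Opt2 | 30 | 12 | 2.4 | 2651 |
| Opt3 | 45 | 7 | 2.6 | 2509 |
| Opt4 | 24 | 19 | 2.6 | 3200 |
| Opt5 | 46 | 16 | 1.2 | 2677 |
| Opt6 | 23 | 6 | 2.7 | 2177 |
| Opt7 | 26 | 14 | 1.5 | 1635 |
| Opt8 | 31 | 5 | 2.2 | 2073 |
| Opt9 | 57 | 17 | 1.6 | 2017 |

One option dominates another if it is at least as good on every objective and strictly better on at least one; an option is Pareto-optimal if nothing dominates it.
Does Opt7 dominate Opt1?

Opt7 vs Opt1: RAM 26≥17, battery life 14≥11, weight 1.5≤2.3, price 1635≤2063 — Opt7 is at least as good on every objective with at least one strict improvement.

Yes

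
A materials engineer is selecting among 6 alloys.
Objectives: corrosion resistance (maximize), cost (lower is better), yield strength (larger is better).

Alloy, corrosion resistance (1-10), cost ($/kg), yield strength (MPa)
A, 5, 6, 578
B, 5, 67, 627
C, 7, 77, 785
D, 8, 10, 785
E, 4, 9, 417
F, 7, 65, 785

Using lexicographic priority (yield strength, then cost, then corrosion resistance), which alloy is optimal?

First maximize yield strength: best is 785, kept {C, D, F}.
Then minimize cost: best is 10, kept {D}.

D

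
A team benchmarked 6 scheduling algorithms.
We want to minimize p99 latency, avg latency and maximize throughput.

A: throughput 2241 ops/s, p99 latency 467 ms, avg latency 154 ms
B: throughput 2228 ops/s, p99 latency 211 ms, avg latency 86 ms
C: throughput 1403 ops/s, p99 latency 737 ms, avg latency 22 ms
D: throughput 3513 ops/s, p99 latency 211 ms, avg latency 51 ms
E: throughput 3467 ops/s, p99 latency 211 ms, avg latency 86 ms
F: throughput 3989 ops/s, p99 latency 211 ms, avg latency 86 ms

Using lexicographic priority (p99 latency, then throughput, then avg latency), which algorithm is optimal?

F

First minimize p99 latency: best is 211, kept {B, D, E, F}.
Then maximize throughput: best is 3989, kept {F}.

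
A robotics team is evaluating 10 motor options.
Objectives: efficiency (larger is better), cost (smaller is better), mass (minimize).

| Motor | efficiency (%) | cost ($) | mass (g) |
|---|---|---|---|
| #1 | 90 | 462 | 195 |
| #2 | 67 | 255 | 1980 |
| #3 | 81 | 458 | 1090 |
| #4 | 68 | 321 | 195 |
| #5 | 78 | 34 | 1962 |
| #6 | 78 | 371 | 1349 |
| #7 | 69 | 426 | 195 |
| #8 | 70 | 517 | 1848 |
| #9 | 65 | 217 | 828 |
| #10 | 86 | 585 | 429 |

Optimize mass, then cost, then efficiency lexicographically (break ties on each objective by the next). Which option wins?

First minimize mass: best is 195, kept {#1, #4, #7}.
Then minimize cost: best is 321, kept {#4}.

#4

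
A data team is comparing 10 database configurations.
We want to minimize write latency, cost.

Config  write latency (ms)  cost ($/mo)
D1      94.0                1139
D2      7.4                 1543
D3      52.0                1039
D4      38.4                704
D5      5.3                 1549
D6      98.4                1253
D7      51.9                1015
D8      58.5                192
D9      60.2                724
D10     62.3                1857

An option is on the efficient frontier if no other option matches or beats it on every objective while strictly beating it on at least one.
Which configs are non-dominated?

D2, D4, D5, D8

D1: dominated by D3 (write latency 52.0≤94.0, cost 1039≤1139).
D2: not dominated.
D3: dominated by D4 (write latency 38.4≤52.0, cost 704≤1039).
D4: not dominated.
D5: not dominated (best write latency).
D6: dominated by D1 (write latency 94.0≤98.4, cost 1139≤1253).
D7: dominated by D4 (write latency 38.4≤51.9, cost 704≤1015).
D8: not dominated (best cost).
D9: dominated by D4 (write latency 38.4≤60.2, cost 704≤724).
D10: dominated by D2 (write latency 7.4≤62.3, cost 1543≤1857).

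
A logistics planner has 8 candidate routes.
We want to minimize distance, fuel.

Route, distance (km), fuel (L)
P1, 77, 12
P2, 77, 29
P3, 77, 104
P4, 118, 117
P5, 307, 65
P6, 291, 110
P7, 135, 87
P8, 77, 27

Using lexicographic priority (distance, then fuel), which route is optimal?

P1

First minimize distance: best is 77, kept {P1, P2, P3, P8}.
Then minimize fuel: best is 12, kept {P1}.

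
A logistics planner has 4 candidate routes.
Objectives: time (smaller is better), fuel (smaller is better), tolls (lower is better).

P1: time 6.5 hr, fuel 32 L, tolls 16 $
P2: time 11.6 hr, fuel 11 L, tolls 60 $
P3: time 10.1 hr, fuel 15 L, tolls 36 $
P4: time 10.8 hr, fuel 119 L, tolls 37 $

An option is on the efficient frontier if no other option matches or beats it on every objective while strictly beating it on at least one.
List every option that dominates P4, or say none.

P1: time 6.5≤10.8, fuel 32≤119, tolls 16≤37 — dominates P4.
P3: time 10.1≤10.8, fuel 15≤119, tolls 36≤37 — dominates P4.
Others (P2) are each worse than P4 on at least one objective.

P1, P3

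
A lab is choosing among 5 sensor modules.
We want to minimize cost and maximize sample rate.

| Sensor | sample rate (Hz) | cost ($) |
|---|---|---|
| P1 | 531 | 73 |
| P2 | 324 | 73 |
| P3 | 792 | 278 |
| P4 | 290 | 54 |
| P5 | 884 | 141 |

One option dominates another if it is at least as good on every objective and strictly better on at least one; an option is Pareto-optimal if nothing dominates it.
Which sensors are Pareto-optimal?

P1: not dominated.
P2: dominated by P1 (sample rate 531≥324, cost 73≤73).
P3: dominated by P5 (sample rate 884≥792, cost 141≤278).
P4: not dominated (best cost).
P5: not dominated (best sample rate).

P1, P4, P5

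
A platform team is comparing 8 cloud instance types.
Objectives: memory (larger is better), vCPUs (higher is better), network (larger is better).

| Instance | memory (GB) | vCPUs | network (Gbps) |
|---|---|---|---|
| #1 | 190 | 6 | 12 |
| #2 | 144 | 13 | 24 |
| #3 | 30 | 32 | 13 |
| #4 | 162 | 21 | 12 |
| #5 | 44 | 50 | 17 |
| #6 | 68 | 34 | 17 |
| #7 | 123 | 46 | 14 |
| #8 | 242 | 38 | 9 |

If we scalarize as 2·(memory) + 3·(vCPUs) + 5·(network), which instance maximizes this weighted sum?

#1: 2·190 + 3·6 + 5·12 = 458
#2: 2·144 + 3·13 + 5·24 = 447
#3: 2·30 + 3·32 + 5·13 = 221
#4: 2·162 + 3·21 + 5·12 = 447
#5: 2·44 + 3·50 + 5·17 = 323
#6: 2·68 + 3·34 + 5·17 = 323
#7: 2·123 + 3·46 + 5·14 = 454
#8: 2·242 + 3·38 + 5·9 = 643
Highest: #8 at 643.

#8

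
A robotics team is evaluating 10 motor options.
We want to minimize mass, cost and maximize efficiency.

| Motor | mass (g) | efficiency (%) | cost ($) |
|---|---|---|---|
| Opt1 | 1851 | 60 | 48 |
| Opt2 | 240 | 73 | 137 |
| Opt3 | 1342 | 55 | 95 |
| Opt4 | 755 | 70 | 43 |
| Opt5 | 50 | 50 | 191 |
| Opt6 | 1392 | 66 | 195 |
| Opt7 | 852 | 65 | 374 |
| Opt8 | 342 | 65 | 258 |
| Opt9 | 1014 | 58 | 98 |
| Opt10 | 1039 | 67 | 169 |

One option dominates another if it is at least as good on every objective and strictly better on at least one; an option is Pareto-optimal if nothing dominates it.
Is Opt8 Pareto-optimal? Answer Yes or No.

Opt2 vs Opt8: mass 240≤342, efficiency 73≥65, cost 137≤258 — Opt2 is at least as good on every objective and strictly better on at least one, so Opt2 dominates Opt8.

No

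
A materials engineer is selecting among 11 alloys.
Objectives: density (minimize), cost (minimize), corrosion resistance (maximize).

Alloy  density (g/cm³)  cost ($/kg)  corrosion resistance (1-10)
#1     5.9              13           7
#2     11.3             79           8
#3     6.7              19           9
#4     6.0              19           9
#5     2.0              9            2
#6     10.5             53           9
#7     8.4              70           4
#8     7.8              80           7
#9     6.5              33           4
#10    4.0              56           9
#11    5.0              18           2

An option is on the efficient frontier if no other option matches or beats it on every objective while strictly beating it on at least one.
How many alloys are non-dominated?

4

#1: not dominated.
#2: dominated by #3 (density 6.7≤11.3, cost 19≤79, corrosion resistance 9≥8).
#3: dominated by #4 (density 6.0≤6.7, cost 19≤19, corrosion resistance 9≥9).
#4: not dominated.
#5: not dominated (best density).
#6: dominated by #3 (density 6.7≤10.5, cost 19≤53, corrosion resistance 9≥9).
#7: dominated by #1 (density 5.9≤8.4, cost 13≤70, corrosion resistance 7≥4).
#8: dominated by #1 (density 5.9≤7.8, cost 13≤80, corrosion resistance 7≥7).
#9: dominated by #1 (density 5.9≤6.5, cost 13≤33, corrosion resistance 7≥4).
#10: not dominated.
#11: dominated by #5 (density 2.0≤5.0, cost 9≤18, corrosion resistance 2≥2).
Pareto-optimal: #1, #4, #5, #10 → 4.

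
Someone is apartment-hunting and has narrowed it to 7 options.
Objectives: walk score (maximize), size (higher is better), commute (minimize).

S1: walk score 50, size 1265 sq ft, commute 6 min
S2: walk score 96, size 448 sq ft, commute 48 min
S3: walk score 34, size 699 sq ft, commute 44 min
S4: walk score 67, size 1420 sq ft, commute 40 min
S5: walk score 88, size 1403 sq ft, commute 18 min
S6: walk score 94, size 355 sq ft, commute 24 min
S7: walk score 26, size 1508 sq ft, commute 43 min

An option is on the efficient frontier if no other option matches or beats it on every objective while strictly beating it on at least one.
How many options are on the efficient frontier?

S1: not dominated (best commute).
S2: not dominated (best walk score).
S3: dominated by S1 (walk score 50≥34, size 1265≥699, commute 6≤44).
S4: not dominated.
S5: not dominated.
S6: not dominated.
S7: not dominated (best size).
Pareto-optimal: S1, S2, S4, S5, S6, S7 → 6.

6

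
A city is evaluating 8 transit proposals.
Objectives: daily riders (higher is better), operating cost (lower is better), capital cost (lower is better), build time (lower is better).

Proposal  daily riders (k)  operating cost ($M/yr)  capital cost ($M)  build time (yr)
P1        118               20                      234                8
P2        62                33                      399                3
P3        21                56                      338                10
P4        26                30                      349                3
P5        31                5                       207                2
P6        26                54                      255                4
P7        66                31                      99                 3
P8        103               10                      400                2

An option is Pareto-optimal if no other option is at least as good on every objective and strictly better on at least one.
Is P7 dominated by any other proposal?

P1: worse on capital cost (234 vs 99).
P2: worse on daily riders (62 vs 66).
P3: worse on daily riders (21 vs 66).
P4: worse on daily riders (26 vs 66).
P5: worse on daily riders (31 vs 66).
P6: worse on daily riders (26 vs 66).
P8: worse on capital cost (400 vs 99).
No option is at least as good as P7 on every objective and strictly better on one.

No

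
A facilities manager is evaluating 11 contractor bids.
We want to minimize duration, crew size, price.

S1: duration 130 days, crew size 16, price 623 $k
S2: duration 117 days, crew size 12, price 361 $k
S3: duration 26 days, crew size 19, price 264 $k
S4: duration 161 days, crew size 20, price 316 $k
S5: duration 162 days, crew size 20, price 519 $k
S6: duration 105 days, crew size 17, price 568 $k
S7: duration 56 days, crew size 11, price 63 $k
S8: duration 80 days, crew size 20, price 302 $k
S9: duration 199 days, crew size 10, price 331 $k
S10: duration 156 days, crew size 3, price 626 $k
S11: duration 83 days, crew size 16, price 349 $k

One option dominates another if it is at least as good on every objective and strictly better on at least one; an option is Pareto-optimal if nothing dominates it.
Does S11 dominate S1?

S11 vs S1: duration 83≤130, crew size 16≤16, price 349≤623 — S11 is at least as good on every objective with at least one strict improvement.

Yes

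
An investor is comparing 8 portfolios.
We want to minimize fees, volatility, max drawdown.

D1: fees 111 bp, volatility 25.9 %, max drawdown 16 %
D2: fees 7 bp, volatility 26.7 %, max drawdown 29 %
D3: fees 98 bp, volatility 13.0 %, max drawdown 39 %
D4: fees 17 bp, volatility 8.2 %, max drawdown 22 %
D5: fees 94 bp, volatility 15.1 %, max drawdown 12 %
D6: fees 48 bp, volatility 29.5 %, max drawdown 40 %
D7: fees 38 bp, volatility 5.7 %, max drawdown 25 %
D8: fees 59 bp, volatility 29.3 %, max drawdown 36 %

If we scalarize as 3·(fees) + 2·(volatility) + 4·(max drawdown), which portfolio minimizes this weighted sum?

D1: 3·111 + 2·25.9 + 4·16 = 448.8
D2: 3·7 + 2·26.7 + 4·29 = 190.4
D3: 3·98 + 2·13.0 + 4·39 = 476.0
D4: 3·17 + 2·8.2 + 4·22 = 155.4
D5: 3·94 + 2·15.1 + 4·12 = 360.2
D6: 3·48 + 2·29.5 + 4·40 = 363.0
D7: 3·38 + 2·5.7 + 4·25 = 225.4
D8: 3·59 + 2·29.3 + 4·36 = 379.6
Lowest: D4 at 155.4.

D4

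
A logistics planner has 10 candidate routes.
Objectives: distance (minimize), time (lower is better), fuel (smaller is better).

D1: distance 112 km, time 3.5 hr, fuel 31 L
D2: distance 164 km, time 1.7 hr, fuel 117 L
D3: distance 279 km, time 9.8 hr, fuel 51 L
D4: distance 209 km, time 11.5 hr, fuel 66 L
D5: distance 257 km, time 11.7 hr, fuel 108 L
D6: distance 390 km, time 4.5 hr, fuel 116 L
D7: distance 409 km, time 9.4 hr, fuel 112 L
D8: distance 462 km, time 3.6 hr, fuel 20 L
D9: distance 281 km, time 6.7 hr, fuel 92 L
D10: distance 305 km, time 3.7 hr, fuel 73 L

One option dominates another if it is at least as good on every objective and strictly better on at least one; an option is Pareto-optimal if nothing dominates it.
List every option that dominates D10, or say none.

D1: distance 112≤305, time 3.5≤3.7, fuel 31≤73 — dominates D10.
Others (D2, D3, D4, D5, D6, D7, D8, D9) are each worse than D10 on at least one objective.

D1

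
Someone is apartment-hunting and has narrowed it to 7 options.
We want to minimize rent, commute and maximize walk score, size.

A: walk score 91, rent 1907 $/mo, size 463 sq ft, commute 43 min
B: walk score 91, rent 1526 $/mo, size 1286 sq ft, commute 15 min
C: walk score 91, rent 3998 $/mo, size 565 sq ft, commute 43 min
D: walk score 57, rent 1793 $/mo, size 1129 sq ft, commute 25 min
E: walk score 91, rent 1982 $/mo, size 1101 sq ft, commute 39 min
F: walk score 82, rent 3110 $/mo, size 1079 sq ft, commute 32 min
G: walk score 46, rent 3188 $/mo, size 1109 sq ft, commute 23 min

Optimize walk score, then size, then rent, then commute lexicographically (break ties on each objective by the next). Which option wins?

B

First maximize walk score: best is 91, kept {A, B, C, E}.
Then maximize size: best is 1286, kept {B}.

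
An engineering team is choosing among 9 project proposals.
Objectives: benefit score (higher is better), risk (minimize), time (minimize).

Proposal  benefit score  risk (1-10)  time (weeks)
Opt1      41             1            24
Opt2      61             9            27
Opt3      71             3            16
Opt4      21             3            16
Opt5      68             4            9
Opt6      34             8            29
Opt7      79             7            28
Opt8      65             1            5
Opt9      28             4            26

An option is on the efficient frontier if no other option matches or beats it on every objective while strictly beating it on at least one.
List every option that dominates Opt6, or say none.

Opt1, Opt3, Opt5, Opt7, Opt8

Opt1: benefit score 41≥34, risk 1≤8, time 24≤29 — dominates Opt6.
Opt3: benefit score 71≥34, risk 3≤8, time 16≤29 — dominates Opt6.
Opt5: benefit score 68≥34, risk 4≤8, time 9≤29 — dominates Opt6.
Opt7: benefit score 79≥34, risk 7≤8, time 28≤29 — dominates Opt6.
Opt8: benefit score 65≥34, risk 1≤8, time 5≤29 — dominates Opt6.
Others (Opt2, Opt4, Opt9) are each worse than Opt6 on at least one objective.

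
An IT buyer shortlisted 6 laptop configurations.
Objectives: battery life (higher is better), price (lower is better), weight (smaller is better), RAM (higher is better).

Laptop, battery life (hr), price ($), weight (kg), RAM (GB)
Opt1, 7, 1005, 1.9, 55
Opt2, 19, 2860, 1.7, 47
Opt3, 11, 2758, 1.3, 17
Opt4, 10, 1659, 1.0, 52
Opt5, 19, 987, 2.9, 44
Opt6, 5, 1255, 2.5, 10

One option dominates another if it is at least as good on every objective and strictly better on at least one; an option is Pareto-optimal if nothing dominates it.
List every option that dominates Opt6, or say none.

Opt1

Opt1: battery life 7≥5, price 1005≤1255, weight 1.9≤2.5, RAM 55≥10 — dominates Opt6.
Others (Opt2, Opt3, Opt4, Opt5) are each worse than Opt6 on at least one objective.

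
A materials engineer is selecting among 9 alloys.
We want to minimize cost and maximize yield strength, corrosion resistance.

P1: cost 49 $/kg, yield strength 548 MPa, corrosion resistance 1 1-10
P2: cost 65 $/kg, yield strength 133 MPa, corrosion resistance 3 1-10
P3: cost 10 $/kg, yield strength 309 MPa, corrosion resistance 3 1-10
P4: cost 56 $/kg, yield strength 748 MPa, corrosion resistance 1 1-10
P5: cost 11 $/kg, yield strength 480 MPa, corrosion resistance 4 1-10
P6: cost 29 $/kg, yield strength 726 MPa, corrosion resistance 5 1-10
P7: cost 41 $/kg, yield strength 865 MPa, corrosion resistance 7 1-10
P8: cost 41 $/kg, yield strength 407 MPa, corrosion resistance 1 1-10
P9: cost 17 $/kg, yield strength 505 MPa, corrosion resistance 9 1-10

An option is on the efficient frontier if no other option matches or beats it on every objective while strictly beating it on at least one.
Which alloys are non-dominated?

P1: dominated by P6 (cost 29≤49, yield strength 726≥548, corrosion resistance 5≥1).
P2: dominated by P3 (cost 10≤65, yield strength 309≥133, corrosion resistance 3≥3).
P3: not dominated (best cost).
P4: dominated by P7 (cost 41≤56, yield strength 865≥748, corrosion resistance 7≥1).
P5: not dominated.
P6: not dominated.
P7: not dominated (best yield strength).
P8: dominated by P5 (cost 11≤41, yield strength 480≥407, corrosion resistance 4≥1).
P9: not dominated (best corrosion resistance).

P3, P5, P6, P7, P9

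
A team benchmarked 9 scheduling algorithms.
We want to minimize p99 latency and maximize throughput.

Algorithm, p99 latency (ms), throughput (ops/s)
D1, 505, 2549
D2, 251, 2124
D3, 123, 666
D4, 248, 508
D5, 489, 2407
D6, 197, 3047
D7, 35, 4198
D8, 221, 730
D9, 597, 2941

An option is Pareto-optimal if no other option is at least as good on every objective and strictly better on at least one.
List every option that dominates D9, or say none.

D6: p99 latency 197≤597, throughput 3047≥2941 — dominates D9.
D7: p99 latency 35≤597, throughput 4198≥2941 — dominates D9.
Others (D1, D2, D3, D4, D5, D8) are each worse than D9 on at least one objective.

D6, D7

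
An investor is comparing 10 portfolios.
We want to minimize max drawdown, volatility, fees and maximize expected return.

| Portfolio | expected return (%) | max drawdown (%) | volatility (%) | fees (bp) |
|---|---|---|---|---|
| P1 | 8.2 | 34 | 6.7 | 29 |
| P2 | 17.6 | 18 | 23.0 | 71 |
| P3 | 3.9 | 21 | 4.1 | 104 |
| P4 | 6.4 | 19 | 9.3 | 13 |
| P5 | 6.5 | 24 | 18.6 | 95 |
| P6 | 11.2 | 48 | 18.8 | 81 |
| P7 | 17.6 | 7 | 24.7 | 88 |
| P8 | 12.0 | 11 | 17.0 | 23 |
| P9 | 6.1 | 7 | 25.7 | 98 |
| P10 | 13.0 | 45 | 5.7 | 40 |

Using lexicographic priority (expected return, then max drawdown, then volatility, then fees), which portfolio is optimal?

P7

First maximize expected return: best is 17.6, kept {P2, P7}.
Then minimize max drawdown: best is 7, kept {P7}.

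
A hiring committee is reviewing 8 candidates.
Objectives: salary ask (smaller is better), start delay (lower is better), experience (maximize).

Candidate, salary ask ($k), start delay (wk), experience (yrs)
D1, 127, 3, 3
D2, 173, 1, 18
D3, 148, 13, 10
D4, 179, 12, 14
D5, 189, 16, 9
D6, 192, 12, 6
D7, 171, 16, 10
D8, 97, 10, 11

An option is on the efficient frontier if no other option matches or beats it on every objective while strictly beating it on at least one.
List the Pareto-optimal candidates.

D1: not dominated.
D2: not dominated (best start delay).
D3: dominated by D8 (salary ask 97≤148, start delay 10≤13, experience 11≥10).
D4: dominated by D2 (salary ask 173≤179, start delay 1≤12, experience 18≥14).
D5: dominated by D2 (salary ask 173≤189, start delay 1≤16, experience 18≥9).
D6: dominated by D2 (salary ask 173≤192, start delay 1≤12, experience 18≥6).
D7: dominated by D3 (salary ask 148≤171, start delay 13≤16, experience 10≥10).
D8: not dominated (best salary ask).

D1, D2, D8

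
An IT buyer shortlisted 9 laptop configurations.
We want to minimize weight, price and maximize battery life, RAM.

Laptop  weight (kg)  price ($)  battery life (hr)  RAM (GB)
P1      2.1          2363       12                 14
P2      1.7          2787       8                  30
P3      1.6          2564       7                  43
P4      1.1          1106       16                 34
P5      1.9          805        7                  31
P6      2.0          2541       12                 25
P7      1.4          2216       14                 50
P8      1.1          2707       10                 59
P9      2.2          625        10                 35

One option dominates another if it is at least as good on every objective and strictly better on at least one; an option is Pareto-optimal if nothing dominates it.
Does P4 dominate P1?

P4 vs P1: weight 1.1≤2.1, price 1106≤2363, battery life 16≥12, RAM 34≥14 — P4 is at least as good on every objective with at least one strict improvement.

Yes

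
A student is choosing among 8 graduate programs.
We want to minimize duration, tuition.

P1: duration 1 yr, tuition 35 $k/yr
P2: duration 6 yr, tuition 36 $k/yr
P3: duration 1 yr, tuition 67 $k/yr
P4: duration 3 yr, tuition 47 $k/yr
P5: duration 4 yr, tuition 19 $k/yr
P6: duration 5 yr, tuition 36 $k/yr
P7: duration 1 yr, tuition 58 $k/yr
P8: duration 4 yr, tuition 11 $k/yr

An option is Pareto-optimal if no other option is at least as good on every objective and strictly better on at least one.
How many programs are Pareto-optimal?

2

P1: not dominated.
P2: dominated by P1 (duration 1≤6, tuition 35≤36).
P3: dominated by P1 (duration 1≤1, tuition 35≤67).
P4: dominated by P1 (duration 1≤3, tuition 35≤47).
P5: dominated by P8 (duration 4≤4, tuition 11≤19).
P6: dominated by P1 (duration 1≤5, tuition 35≤36).
P7: dominated by P1 (duration 1≤1, tuition 35≤58).
P8: not dominated (best tuition).
Pareto-optimal: P1, P8 → 2.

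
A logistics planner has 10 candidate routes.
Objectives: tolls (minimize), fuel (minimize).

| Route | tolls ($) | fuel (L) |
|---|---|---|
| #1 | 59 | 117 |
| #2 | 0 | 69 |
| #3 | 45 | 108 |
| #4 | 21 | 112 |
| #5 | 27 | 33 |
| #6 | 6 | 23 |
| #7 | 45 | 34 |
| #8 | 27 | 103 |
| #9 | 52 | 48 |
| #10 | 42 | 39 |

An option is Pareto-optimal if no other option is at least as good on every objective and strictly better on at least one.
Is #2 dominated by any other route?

No

#1: worse on tolls (59 vs 0).
#3: worse on tolls (45 vs 0).
#4: worse on tolls (21 vs 0).
#5: worse on tolls (27 vs 0).
#6: worse on tolls (6 vs 0).
#7: worse on tolls (45 vs 0).
#8: worse on tolls (27 vs 0).
#9: worse on tolls (52 vs 0).
#10: worse on tolls (42 vs 0).
No option is at least as good as #2 on every objective and strictly better on one.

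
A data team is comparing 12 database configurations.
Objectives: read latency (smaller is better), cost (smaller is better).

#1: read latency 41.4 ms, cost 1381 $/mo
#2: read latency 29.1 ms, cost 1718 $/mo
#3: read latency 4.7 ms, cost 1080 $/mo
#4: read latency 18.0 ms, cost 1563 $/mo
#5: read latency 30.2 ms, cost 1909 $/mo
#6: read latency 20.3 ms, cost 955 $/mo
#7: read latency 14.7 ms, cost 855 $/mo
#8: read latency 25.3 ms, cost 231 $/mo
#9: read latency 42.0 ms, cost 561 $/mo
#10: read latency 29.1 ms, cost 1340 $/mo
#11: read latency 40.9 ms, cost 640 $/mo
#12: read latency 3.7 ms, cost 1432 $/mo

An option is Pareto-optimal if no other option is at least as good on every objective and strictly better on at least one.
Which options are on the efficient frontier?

#1: dominated by #3 (read latency 4.7≤41.4, cost 1080≤1381).
#2: dominated by #3 (read latency 4.7≤29.1, cost 1080≤1718).
#3: not dominated.
#4: dominated by #3 (read latency 4.7≤18.0, cost 1080≤1563).
#5: dominated by #2 (read latency 29.1≤30.2, cost 1718≤1909).
#6: dominated by #7 (read latency 14.7≤20.3, cost 855≤955).
#7: not dominated.
#8: not dominated (best cost).
#9: dominated by #8 (read latency 25.3≤42.0, cost 231≤561).
#10: dominated by #3 (read latency 4.7≤29.1, cost 1080≤1340).
#11: dominated by #8 (read latency 25.3≤40.9, cost 231≤640).
#12: not dominated (best read latency).

#3, #7, #8, #12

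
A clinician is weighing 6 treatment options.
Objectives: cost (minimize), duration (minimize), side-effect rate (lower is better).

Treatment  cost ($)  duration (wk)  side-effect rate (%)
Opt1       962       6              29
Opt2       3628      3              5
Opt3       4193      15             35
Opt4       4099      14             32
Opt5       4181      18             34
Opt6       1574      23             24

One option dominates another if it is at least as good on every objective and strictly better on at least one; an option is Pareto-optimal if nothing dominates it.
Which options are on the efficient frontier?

Opt1: not dominated (best cost).
Opt2: not dominated (best duration).
Opt3: dominated by Opt1 (cost 962≤4193, duration 6≤15, side-effect rate 29≤35).
Opt4: dominated by Opt1 (cost 962≤4099, duration 6≤14, side-effect rate 29≤32).
Opt5: dominated by Opt1 (cost 962≤4181, duration 6≤18, side-effect rate 29≤34).
Opt6: not dominated.

Opt1, Opt2, Opt6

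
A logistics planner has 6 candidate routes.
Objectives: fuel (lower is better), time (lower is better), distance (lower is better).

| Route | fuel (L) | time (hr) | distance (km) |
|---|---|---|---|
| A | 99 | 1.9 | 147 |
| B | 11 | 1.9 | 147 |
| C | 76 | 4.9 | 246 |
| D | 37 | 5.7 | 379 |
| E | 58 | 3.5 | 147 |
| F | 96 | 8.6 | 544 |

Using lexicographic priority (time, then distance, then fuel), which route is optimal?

First minimize time: best is 1.9, kept {A, B}.
Then minimize distance: best is 147, kept {A, B}.
Then minimize fuel: best is 11, kept {B}.

B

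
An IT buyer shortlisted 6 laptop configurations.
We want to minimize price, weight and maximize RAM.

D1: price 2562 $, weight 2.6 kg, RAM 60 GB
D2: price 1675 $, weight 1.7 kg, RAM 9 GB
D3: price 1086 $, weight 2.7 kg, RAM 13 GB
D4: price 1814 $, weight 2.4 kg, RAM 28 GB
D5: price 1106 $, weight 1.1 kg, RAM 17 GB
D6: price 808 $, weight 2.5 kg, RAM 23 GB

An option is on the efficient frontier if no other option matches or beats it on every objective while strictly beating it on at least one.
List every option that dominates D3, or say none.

D6

D6: price 808≤1086, weight 2.5≤2.7, RAM 23≥13 — dominates D3.
Others (D1, D2, D4, D5) are each worse than D3 on at least one objective.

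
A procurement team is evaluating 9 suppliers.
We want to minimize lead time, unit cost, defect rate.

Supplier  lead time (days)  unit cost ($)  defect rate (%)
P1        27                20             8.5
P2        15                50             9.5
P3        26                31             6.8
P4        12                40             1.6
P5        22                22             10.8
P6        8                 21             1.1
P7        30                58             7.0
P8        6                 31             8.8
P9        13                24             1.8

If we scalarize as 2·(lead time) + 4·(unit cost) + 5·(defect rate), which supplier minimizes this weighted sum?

P1: 2·27 + 4·20 + 5·8.5 = 176.5
P2: 2·15 + 4·50 + 5·9.5 = 277.5
P3: 2·26 + 4·31 + 5·6.8 = 210.0
P4: 2·12 + 4·40 + 5·1.6 = 192.0
P5: 2·22 + 4·22 + 5·10.8 = 186.0
P6: 2·8 + 4·21 + 5·1.1 = 105.5
P7: 2·30 + 4·58 + 5·7.0 = 327.0
P8: 2·6 + 4·31 + 5·8.8 = 180.0
P9: 2·13 + 4·24 + 5·1.8 = 131.0
Lowest: P6 at 105.5.

P6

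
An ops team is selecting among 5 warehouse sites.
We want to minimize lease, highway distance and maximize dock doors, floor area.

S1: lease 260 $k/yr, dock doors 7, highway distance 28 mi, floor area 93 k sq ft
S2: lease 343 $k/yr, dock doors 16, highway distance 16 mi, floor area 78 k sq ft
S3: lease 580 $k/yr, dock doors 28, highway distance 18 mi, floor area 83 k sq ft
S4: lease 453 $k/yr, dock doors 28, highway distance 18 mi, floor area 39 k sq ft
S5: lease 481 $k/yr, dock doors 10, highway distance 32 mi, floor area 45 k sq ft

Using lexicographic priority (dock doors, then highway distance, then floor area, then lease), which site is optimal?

S3

First maximize dock doors: best is 28, kept {S3, S4}.
Then minimize highway distance: best is 18, kept {S3, S4}.
Then maximize floor area: best is 83, kept {S3}.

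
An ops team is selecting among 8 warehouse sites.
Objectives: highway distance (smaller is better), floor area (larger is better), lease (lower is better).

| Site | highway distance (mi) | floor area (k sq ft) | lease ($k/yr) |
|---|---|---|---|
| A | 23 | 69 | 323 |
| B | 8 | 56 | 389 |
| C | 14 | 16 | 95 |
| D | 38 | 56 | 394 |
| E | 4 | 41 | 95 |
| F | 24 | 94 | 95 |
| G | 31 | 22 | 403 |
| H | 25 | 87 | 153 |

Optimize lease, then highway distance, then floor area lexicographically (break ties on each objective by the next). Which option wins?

E

First minimize lease: best is 95, kept {C, E, F}.
Then minimize highway distance: best is 4, kept {E}.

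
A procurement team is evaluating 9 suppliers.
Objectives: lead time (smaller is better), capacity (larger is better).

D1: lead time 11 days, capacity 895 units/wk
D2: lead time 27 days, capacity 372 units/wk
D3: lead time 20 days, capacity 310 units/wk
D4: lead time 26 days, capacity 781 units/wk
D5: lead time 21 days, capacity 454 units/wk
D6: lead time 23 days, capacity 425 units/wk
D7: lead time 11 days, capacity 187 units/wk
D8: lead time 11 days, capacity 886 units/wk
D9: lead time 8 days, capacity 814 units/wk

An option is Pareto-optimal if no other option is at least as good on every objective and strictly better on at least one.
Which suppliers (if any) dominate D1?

D2: worse on lead time (27 vs 11).
D3: worse on lead time (20 vs 11).
D4: worse on lead time (26 vs 11).
D5: worse on lead time (21 vs 11).
D6: worse on lead time (23 vs 11).
D7: worse on capacity (187 vs 895).
D8: worse on capacity (886 vs 895).
D9: worse on capacity (814 vs 895).
No option dominates D1.

none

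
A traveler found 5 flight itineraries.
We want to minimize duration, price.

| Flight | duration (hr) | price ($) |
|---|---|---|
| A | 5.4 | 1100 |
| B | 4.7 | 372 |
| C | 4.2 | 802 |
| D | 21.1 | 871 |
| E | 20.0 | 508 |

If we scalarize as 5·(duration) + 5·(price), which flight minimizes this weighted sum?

A: 5·5.4 + 5·1100 = 5527.0
B: 5·4.7 + 5·372 = 1883.5
C: 5·4.2 + 5·802 = 4031.0
D: 5·21.1 + 5·871 = 4460.5
E: 5·20.0 + 5·508 = 2640.0
Lowest: B at 1883.5.

B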